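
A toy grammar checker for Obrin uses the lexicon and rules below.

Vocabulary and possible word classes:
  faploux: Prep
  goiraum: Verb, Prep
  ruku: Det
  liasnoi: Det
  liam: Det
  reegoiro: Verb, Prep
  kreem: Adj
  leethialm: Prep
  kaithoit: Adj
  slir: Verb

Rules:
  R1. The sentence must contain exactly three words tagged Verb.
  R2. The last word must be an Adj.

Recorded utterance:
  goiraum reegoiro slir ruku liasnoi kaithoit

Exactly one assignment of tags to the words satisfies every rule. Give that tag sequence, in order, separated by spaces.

Candidates per position — 1:goiraum {Verb,Prep}; 2:reegoiro {Verb,Prep}; 3:slir {Verb}; 4:ruku {Det}; 5:liasnoi {Det}; 6:kaithoit {Adj}.
At position 1, choosing Prep makes rule 1 impossible to satisfy; hence Verb.
At position 2, choosing Prep makes rule 1 impossible to satisfy; hence Verb.
So the tagging must be: Verb Verb Verb Det Det Adj.
Rule-by-rule: rule 1 holds; rule 2 holds.

Verb Verb Verb Det Det Adj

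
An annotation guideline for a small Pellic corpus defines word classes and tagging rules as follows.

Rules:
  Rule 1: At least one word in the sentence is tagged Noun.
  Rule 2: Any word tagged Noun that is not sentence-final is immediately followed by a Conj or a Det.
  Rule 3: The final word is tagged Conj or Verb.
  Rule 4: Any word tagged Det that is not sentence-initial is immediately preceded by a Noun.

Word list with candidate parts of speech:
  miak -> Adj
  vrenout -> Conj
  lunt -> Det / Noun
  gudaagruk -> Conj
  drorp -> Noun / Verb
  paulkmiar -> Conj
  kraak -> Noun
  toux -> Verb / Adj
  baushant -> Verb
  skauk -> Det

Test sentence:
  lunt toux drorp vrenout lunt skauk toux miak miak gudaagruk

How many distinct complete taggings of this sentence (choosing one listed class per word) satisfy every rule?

8

Candidates per position — 1:lunt {Det,Noun}; 2:toux {Verb,Adj}; 3:drorp {Noun,Verb}; 4:vrenout {Conj}; 5:lunt {Det,Noun}; 6:skauk {Det}; 7:toux {Verb,Adj}; 8:miak {Adj}; 9:miak {Adj}; 10:gudaagruk {Conj}.
There are 32 candidate sequences in total.
Checking each against the rules leaves 8 sequences.
Count = 8.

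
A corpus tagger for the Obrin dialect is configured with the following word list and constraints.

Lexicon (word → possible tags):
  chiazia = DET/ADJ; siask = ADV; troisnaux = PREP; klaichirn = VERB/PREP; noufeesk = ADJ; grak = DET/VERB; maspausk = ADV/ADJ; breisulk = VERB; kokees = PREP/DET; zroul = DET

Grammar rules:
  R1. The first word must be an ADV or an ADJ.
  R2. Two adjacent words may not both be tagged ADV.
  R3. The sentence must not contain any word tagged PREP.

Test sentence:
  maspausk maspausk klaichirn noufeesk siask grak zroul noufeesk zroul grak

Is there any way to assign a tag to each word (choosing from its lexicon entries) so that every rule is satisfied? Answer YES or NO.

YES

Candidates per position — 1:maspausk {ADV,ADJ}; 2:maspausk {ADV,ADJ}; 3:klaichirn {VERB,PREP}; 4:noufeesk {ADJ}; 5:siask {ADV}; 6:grak {DET,VERB}; 7:zroul {DET}; 8:noufeesk {ADJ}; 9:zroul {DET}; 10:grak {DET,VERB}.
One satisfying assignment: ADJ ADJ VERB ADJ ADV VERB DET ADJ DET VERB.
Checking: rule 1 ok; rule 2 ok; rule 3 ok.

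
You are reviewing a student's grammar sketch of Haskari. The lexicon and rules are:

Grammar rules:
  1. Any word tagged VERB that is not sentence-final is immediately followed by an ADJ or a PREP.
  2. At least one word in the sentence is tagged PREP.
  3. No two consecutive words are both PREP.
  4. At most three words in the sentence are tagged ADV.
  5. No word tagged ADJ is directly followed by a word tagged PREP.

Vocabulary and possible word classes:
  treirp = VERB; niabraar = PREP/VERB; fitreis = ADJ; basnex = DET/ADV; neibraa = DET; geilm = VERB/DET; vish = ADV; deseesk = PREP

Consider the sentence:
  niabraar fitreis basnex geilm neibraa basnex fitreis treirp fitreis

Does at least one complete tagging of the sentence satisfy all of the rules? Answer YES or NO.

Candidates per position — 1:niabraar {PREP,VERB}; 2:fitreis {ADJ}; 3:basnex {DET,ADV}; 4:geilm {VERB,DET}; 5:neibraa {DET}; 6:basnex {DET,ADV}; 7:fitreis {ADJ}; 8:treirp {VERB}; 9:fitreis {ADJ}.
One satisfying assignment: PREP ADJ DET DET DET ADV ADJ VERB ADJ.
Rule-by-rule: rule 1 holds; rule 2 holds; rule 3 holds; rule 4 holds; rule 5 holds.

YES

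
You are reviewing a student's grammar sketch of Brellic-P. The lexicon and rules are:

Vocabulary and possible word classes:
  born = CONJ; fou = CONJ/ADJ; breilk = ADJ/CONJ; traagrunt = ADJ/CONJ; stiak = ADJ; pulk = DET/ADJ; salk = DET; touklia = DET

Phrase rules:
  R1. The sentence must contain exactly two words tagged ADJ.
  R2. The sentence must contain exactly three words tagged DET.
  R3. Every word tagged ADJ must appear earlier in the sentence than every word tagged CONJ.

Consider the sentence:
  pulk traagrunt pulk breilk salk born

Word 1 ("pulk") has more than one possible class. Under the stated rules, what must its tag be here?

DET

Candidates per position — 1:pulk {DET,ADJ}; 2:traagrunt {ADJ,CONJ}; 3:pulk {DET,ADJ}; 4:breilk {ADJ,CONJ}; 5:salk {DET}; 6:born {CONJ}.
Position 1: tagging it ADJ would leave rule 2 unsatisfiable, so it must be DET.
Position 3: tagging it ADJ would leave rule 2 unsatisfiable, so it must be DET.
Position 4: tagging it CONJ would leave rule 1 unsatisfiable, so it must be ADJ.
Position 2: tagging it CONJ would leave rule 1 unsatisfiable, so it must be ADJ.
That leaves exactly one tagging: DET ADJ DET ADJ DET CONJ.
Verifying each rule — rule 1 satisfied; rule 2 satisfied; rule 3 satisfied.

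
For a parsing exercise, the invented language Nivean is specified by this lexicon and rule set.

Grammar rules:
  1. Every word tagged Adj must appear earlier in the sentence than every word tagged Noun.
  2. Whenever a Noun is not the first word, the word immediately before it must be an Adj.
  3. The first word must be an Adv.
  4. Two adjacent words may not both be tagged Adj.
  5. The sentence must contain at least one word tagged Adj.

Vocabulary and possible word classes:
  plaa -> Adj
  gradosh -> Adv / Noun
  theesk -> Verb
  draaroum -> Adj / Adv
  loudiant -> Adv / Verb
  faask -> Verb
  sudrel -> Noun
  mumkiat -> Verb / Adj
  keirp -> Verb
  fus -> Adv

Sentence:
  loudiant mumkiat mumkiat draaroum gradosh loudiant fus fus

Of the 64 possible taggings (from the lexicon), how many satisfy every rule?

Candidates per position — 1:loudiant {Adv,Verb}; 2:mumkiat {Verb,Adj}; 3:mumkiat {Verb,Adj}; 4:draaroum {Adj,Adv}; 5:gradosh {Adv,Noun}; 6:loudiant {Adv,Verb}; 7:fus {Adv}; 8:fus {Adv}.
There are 64 candidate sequences in total.
Checking each against the rules leaves 12 sequences.
Count = 12.

12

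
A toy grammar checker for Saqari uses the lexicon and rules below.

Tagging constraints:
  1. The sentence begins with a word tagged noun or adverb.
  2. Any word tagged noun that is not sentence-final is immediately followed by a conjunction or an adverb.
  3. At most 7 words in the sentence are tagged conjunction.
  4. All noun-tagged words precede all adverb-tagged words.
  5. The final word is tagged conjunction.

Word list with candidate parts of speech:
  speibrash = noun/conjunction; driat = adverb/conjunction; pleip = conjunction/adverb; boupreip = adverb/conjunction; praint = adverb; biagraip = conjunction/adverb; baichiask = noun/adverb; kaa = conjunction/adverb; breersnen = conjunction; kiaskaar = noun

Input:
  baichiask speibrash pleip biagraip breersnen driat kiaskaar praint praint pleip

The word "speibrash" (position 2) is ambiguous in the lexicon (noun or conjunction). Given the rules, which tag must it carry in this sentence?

Candidates per position — 1:baichiask {noun,adverb}; 2:speibrash {noun,conjunction}; 3:pleip {conjunction,adverb}; 4:biagraip {conjunction,adverb}; 5:breersnen {conjunction}; 6:driat {adverb,conjunction}; 7:kiaskaar {noun}; 8:praint {adverb}; 9:praint {adverb}; 10:pleip {conjunction,adverb}.
If word 1 were adverb, no tagging could satisfy rule 4; so word 1 is noun.
If word 2 were noun, no tagging could satisfy rule 2; so word 2 is conjunction.
If word 3 were adverb, no tagging could satisfy rule 4; so word 3 is conjunction.
If word 4 were adverb, no tagging could satisfy rule 4; so word 4 is conjunction.
If word 6 were adverb, no tagging could satisfy rule 4; so word 6 is conjunction.
If word 10 were adverb, no tagging could satisfy rule 5; so word 10 is conjunction.
The only consistent sequence is: noun conjunction conjunction conjunction conjunction conjunction noun adverb adverb conjunction.
Rule-by-rule: rule 1 satisfied; rule 2 satisfied; rule 3 satisfied; rule 4 satisfied; rule 5 satisfied.

conjunction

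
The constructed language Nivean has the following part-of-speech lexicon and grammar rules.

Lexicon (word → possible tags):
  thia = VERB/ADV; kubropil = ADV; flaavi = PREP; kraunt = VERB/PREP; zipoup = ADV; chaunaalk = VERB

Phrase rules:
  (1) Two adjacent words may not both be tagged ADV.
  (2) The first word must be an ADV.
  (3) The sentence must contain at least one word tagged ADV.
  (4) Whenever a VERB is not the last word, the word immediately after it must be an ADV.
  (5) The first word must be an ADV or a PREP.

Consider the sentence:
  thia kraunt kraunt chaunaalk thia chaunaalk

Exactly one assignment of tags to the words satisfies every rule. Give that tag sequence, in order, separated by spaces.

Candidates per position — 1:thia {VERB,ADV}; 2:kraunt {VERB,PREP}; 3:kraunt {VERB,PREP}; 4:chaunaalk {VERB}; 5:thia {VERB,ADV}; 6:chaunaalk {VERB}.
At position 1, choosing VERB makes rule 2 impossible to satisfy; hence ADV.
At position 2, choosing VERB makes rule 4 impossible to satisfy; hence PREP.
At position 3, choosing VERB makes rule 4 impossible to satisfy; hence PREP.
At position 5, choosing VERB makes rule 4 impossible to satisfy; hence ADV.
The only consistent sequence is: ADV PREP PREP VERB ADV VERB.
Checking: rule 1 satisfied; rule 2 satisfied; rule 3 satisfied; rule 4 satisfied; rule 5 satisfied.

ADV PREP PREP VERB ADV VERB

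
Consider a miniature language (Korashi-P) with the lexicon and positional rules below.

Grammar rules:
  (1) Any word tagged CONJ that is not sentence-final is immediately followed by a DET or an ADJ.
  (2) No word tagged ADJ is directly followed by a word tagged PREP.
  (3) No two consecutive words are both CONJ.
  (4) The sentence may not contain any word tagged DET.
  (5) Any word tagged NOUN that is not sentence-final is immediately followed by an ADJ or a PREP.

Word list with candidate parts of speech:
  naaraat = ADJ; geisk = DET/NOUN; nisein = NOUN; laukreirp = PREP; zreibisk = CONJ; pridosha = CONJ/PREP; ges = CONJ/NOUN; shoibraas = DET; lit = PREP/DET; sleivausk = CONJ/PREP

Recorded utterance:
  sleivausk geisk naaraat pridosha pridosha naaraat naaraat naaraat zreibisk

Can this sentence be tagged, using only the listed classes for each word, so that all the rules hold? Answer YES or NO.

Candidates per position — 1:sleivausk {CONJ,PREP}; 2:geisk {DET,NOUN}; 3:naaraat {ADJ}; 4:pridosha {CONJ,PREP}; 5:pridosha {CONJ,PREP}; 6:naaraat {ADJ}; 7:naaraat {ADJ}; 8:naaraat {ADJ}; 9:zreibisk {CONJ}.
Every candidate sequence violates at least one rule; no consistent tagging exists.

NO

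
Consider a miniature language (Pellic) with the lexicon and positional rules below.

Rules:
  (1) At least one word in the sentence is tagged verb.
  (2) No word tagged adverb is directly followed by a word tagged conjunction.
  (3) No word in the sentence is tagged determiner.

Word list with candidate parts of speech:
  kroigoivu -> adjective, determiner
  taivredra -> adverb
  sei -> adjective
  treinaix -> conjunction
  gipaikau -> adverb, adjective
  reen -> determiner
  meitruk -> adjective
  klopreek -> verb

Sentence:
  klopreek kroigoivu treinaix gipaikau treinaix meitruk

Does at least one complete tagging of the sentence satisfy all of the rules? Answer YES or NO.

YES

Candidates per position — 1:klopreek {verb}; 2:kroigoivu {adjective,determiner}; 3:treinaix {conjunction}; 4:gipaikau {adverb,adjective}; 5:treinaix {conjunction}; 6:meitruk {adjective}.
One satisfying assignment: verb adjective conjunction adjective conjunction adjective.
Checking: rule 1 holds; rule 2 holds; rule 3 holds.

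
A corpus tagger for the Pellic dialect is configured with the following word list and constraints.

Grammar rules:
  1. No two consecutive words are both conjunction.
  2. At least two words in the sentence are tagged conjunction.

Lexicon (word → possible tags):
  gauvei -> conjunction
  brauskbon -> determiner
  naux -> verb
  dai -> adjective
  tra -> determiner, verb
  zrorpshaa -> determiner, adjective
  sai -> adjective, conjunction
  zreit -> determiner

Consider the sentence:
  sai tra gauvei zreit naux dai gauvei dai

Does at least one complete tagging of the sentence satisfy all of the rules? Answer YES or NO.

YES

Candidates per position — 1:sai {adjective,conjunction}; 2:tra {determiner,verb}; 3:gauvei {conjunction}; 4:zreit {determiner}; 5:naux {verb}; 6:dai {adjective}; 7:gauvei {conjunction}; 8:dai {adjective}.
One satisfying assignment: conjunction determiner conjunction determiner verb adjective conjunction adjective.
Check: rule 1 ok; rule 2 ok.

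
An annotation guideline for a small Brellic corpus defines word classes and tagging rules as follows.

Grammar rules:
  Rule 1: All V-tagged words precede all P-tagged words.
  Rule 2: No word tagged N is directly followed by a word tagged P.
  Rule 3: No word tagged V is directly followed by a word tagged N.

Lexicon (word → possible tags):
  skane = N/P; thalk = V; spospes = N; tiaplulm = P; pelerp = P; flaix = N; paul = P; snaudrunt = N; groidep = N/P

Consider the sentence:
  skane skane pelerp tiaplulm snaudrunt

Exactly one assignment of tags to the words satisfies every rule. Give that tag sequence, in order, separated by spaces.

P P P P N

Candidates per position — 1:skane {N,P}; 2:skane {N,P}; 3:pelerp {P}; 4:tiaplulm {P}; 5:snaudrunt {N}.
At position 1, choosing N makes rule 2 impossible to satisfy; hence P.
At position 2, choosing N makes rule 2 impossible to satisfy; hence P.
The only consistent sequence is: P P P P N.
Checking: rule 1 ✓; rule 2 ✓; rule 3 ✓.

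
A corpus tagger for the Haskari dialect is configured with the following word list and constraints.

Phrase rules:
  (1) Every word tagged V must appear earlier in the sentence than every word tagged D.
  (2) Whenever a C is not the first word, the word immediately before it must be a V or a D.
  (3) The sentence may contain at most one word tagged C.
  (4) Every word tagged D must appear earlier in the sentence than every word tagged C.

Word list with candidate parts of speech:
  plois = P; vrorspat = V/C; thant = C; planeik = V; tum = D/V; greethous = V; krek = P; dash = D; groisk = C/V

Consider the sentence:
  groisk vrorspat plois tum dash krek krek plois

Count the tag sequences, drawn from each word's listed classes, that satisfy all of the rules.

Candidates per position — 1:groisk {C,V}; 2:vrorspat {V,C}; 3:plois {P}; 4:tum {D,V}; 5:dash {D}; 6:krek {P}; 7:krek {P}; 8:plois {P}.
There are 8 candidate sequences in total.
The sequences that satisfy every rule: V V P D D P P P; V V P V D P P P.
Count = 2.

2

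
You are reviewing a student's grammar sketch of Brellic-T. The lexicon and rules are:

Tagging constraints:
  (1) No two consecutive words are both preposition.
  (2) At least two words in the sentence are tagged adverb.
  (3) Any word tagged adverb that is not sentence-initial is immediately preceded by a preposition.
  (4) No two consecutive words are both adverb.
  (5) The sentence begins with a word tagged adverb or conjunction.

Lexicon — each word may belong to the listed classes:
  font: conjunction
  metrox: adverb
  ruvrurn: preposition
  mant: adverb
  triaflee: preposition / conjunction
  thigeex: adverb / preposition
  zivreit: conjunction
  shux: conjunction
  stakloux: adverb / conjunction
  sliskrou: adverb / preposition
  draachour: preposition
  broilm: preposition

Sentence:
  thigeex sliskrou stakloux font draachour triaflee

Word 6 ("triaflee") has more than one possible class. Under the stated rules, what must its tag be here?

conjunction

Candidates per position — 1:thigeex {adverb,preposition}; 2:sliskrou {adverb,preposition}; 3:stakloux {adverb,conjunction}; 4:font {conjunction}; 5:draachour {preposition}; 6:triaflee {preposition,conjunction}.
If word 1 were preposition, no tagging could satisfy rule 5; so word 1 is adverb.
If word 2 were adverb, no tagging could satisfy rule 3; so word 2 is preposition.
If word 3 were conjunction, no tagging could satisfy rule 2; so word 3 is adverb.
If word 6 were preposition, no tagging could satisfy rule 1; so word 6 is conjunction.
The unique satisfying tagging is: adverb preposition adverb conjunction preposition conjunction.
Checking: rule 1 ✓; rule 2 ✓; rule 3 ✓; rule 4 ✓; rule 5 ✓.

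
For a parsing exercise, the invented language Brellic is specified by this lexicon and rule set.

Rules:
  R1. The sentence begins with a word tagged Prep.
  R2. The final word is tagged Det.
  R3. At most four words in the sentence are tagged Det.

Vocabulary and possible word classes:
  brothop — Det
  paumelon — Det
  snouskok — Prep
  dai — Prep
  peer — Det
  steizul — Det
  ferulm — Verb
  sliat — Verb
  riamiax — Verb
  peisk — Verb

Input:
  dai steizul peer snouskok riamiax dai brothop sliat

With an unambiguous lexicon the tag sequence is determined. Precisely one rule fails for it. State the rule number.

2

Fixed tagging: Prep Det Det Prep Verb Prep Det Verb.
Applying the rules: R1 ok, R2 fails, R3 ok.
Only rule 2 fails.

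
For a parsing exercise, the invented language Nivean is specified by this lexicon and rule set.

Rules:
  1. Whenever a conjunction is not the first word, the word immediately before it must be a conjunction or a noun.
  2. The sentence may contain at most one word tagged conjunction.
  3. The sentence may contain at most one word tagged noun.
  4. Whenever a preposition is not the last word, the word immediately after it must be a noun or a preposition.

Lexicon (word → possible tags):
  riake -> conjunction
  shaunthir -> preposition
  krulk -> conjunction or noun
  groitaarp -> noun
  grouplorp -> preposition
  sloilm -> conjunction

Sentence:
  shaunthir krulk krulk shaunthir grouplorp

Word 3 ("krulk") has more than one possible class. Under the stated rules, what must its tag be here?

Candidates per position — 1:shaunthir {preposition}; 2:krulk {conjunction,noun}; 3:krulk {conjunction,noun}; 4:shaunthir {preposition}; 5:grouplorp {preposition}.
If word 2 were conjunction, no tagging could satisfy rule 1; so word 2 is noun.
If word 3 were noun, no tagging could satisfy rule 3; so word 3 is conjunction.
So the tagging must be: preposition noun conjunction preposition preposition.
Check: rule 1 satisfied; rule 2 satisfied; rule 3 satisfied; rule 4 satisfied.

conjunction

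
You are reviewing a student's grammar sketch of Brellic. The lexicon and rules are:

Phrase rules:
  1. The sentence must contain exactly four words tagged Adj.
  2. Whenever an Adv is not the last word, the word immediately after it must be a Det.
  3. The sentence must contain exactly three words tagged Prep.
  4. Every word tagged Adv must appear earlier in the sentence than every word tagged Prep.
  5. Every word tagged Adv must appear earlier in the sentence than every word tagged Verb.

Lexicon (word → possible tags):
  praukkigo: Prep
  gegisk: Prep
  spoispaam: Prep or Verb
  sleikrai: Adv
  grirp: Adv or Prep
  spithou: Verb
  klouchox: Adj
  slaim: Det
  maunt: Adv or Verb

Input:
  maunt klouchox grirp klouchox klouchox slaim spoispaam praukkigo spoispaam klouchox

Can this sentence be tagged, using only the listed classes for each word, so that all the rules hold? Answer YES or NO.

Candidates per position — 1:maunt {Adv,Verb}; 2:klouchox {Adj}; 3:grirp {Adv,Prep}; 4:klouchox {Adj}; 5:klouchox {Adj}; 6:slaim {Det}; 7:spoispaam {Prep,Verb}; 8:praukkigo {Prep}; 9:spoispaam {Prep,Verb}; 10:klouchox {Adj}.
One satisfying assignment: Verb Adj Prep Adj Adj Det Verb Prep Prep Adj.
Verifying each rule — rule 1 satisfied; rule 2 satisfied; rule 3 satisfied; rule 4 satisfied; rule 5 satisfied.

YES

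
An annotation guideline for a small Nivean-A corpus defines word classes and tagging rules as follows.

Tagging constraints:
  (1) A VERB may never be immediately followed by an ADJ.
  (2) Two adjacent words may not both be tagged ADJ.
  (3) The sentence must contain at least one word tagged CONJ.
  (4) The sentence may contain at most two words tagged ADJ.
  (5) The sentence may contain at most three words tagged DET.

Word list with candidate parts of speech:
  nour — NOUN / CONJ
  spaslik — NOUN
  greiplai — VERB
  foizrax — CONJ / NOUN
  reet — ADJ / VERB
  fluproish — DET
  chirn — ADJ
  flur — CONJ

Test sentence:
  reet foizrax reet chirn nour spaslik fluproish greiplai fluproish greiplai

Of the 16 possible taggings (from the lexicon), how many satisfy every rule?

Candidates per position — 1:reet {ADJ,VERB}; 2:foizrax {CONJ,NOUN}; 3:reet {ADJ,VERB}; 4:chirn {ADJ}; 5:nour {NOUN,CONJ}; 6:spaslik {NOUN}; 7:fluproish {DET}; 8:greiplai {VERB}; 9:fluproish {DET}; 10:greiplai {VERB}.
There are 16 candidate sequences in total.
Every candidate sequence violates at least one rule; no consistent tagging exists.
Count = 0.

0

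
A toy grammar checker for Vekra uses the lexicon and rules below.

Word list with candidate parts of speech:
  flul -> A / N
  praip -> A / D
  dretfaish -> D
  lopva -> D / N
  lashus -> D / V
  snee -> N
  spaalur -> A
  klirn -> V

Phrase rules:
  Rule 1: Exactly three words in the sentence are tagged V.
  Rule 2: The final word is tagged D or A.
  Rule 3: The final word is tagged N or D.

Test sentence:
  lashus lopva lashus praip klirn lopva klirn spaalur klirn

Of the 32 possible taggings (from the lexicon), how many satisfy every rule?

0

Candidates per position — 1:lashus {D,V}; 2:lopva {D,N}; 3:lashus {D,V}; 4:praip {A,D}; 5:klirn {V}; 6:lopva {D,N}; 7:klirn {V}; 8:spaalur {A}; 9:klirn {V}.
There are 32 candidate sequences in total.
Rule 2 cannot be satisfied by any choice of tags from the lexicon.
So there is no consistent tagging.
Count = 0.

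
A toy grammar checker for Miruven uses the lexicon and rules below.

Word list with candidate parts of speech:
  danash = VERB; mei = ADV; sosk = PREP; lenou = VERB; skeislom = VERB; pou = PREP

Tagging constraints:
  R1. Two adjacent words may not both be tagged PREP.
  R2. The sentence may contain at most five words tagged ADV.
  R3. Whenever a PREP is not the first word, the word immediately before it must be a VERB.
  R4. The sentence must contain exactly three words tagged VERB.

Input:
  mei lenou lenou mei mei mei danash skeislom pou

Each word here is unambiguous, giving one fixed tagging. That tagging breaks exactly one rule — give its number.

4

Fixed tagging: ADV VERB VERB ADV ADV ADV VERB VERB PREP.
Applying the rules: R1 holds, R2 holds, R3 holds, R4 violated.
Only rule 4 fails.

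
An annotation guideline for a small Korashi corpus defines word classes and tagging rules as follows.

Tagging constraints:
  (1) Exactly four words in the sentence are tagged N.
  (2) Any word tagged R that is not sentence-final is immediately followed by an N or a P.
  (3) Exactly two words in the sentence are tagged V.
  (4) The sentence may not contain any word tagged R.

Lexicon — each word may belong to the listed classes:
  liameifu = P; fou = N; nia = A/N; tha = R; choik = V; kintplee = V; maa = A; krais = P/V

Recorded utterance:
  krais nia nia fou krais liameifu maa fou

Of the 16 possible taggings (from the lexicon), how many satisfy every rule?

Candidates per position — 1:krais {P,V}; 2:nia {A,N}; 3:nia {A,N}; 4:fou {N}; 5:krais {P,V}; 6:liameifu {P}; 7:maa {A}; 8:fou {N}.
There are 16 candidate sequences in total.
The sequences that satisfy every rule: V N N N V P A N.
Count = 1.

1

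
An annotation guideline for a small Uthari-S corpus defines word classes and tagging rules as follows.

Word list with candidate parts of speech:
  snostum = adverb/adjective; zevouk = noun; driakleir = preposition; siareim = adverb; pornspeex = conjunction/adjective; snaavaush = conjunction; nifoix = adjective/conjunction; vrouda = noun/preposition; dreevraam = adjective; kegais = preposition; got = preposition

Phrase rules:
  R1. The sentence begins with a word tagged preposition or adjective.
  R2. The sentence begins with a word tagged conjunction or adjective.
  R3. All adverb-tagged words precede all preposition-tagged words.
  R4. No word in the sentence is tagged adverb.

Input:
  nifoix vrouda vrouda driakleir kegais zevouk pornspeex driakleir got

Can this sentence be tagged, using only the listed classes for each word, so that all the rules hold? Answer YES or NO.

Candidates per position — 1:nifoix {adjective,conjunction}; 2:vrouda {noun,preposition}; 3:vrouda {noun,preposition}; 4:driakleir {preposition}; 5:kegais {preposition}; 6:zevouk {noun}; 7:pornspeex {conjunction,adjective}; 8:driakleir {preposition}; 9:got {preposition}.
One satisfying assignment: adjective preposition preposition preposition preposition noun adjective preposition preposition.
Verifying each rule — rule 1 holds; rule 2 holds; rule 3 holds; rule 4 holds.

YES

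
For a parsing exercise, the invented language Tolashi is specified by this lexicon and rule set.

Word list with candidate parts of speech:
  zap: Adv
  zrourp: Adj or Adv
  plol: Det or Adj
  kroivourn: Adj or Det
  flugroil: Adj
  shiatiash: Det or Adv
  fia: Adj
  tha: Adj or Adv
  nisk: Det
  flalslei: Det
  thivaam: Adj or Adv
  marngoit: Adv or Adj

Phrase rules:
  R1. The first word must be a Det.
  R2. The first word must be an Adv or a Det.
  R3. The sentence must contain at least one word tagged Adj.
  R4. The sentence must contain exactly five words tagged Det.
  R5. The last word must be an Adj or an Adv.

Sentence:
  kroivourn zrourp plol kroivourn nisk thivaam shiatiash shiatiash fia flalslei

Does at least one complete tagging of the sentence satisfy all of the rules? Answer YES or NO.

NO

Candidates per position — 1:kroivourn {Adj,Det}; 2:zrourp {Adj,Adv}; 3:plol {Det,Adj}; 4:kroivourn {Adj,Det}; 5:nisk {Det}; 6:thivaam {Adj,Adv}; 7:shiatiash {Det,Adv}; 8:shiatiash {Det,Adv}; 9:fia {Adj}; 10:flalslei {Det}.
Rule 5 cannot be satisfied by any choice of tags from the lexicon.
So there is no consistent tagging.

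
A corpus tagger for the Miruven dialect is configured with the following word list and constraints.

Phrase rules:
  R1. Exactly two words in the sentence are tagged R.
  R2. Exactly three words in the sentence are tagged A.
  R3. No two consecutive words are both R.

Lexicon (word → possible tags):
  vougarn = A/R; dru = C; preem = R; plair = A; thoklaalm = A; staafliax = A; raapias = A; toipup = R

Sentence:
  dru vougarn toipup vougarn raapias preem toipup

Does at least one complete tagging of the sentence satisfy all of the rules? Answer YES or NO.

NO

Candidates per position — 1:dru {C}; 2:vougarn {A,R}; 3:toipup {R}; 4:vougarn {A,R}; 5:raapias {A}; 6:preem {R}; 7:toipup {R}.
Rule 1 cannot be satisfied by any choice of tags from the lexicon.
So there is no consistent tagging.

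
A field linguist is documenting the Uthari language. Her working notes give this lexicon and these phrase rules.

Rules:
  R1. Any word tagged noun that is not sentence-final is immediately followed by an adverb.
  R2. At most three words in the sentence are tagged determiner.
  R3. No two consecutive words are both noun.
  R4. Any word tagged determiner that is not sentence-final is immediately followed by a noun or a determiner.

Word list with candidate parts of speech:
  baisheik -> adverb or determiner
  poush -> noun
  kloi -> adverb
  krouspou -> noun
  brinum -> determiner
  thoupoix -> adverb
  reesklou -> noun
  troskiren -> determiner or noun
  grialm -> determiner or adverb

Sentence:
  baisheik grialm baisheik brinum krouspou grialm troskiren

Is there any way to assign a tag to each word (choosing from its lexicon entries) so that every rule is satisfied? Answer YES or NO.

YES

Candidates per position — 1:baisheik {adverb,determiner}; 2:grialm {determiner,adverb}; 3:baisheik {adverb,determiner}; 4:brinum {determiner}; 5:krouspou {noun}; 6:grialm {determiner,adverb}; 7:troskiren {determiner,noun}.
One satisfying assignment: adverb adverb determiner determiner noun adverb determiner.
Checking: rule 1 satisfied; rule 2 satisfied; rule 3 satisfied; rule 4 satisfied.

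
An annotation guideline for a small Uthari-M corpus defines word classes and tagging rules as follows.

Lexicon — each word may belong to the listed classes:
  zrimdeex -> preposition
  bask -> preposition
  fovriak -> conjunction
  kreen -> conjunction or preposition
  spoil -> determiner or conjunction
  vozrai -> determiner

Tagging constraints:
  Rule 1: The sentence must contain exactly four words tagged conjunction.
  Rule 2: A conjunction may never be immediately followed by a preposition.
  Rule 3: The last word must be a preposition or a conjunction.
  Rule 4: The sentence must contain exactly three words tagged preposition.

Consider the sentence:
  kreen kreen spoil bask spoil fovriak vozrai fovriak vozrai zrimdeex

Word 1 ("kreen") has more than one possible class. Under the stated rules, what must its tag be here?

Candidates per position — 1:kreen {conjunction,preposition}; 2:kreen {conjunction,preposition}; 3:spoil {determiner,conjunction}; 4:bask {preposition}; 5:spoil {determiner,conjunction}; 6:fovriak {conjunction}; 7:vozrai {determiner}; 8:fovriak {conjunction}; 9:vozrai {determiner}; 10:zrimdeex {preposition}.
At position 3, choosing conjunction makes rule 2 impossible to satisfy; hence determiner.
Position 1: the remaining choice is settled jointly with positions 2, 5 — only preposition at position 1 is part of a tagging that satisfies every rule.
So the tagging must be: preposition conjunction determiner preposition conjunction conjunction determiner conjunction determiner preposition.
Check: rule 1 satisfied; rule 2 satisfied; rule 3 satisfied; rule 4 satisfied.

preposition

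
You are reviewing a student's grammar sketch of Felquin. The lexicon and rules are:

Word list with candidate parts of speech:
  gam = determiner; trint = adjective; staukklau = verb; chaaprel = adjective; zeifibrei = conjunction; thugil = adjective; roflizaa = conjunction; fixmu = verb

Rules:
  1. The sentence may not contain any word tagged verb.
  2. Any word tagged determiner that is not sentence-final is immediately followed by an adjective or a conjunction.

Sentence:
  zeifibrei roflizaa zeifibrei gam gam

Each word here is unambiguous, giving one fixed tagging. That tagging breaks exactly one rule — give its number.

2

Fixed tagging: conjunction conjunction conjunction determiner determiner.
Checking each rule: R1 pass, R2 fail.
Only rule 2 fails.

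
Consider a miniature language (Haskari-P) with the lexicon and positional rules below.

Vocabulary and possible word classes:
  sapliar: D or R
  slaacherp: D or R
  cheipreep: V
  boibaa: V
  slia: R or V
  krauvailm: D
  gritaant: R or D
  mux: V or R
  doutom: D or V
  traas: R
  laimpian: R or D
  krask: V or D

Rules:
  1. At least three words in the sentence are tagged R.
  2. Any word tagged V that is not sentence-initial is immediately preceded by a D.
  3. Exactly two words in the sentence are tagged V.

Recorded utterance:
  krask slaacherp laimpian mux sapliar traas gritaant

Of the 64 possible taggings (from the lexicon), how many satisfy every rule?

4

Candidates per position — 1:krask {V,D}; 2:slaacherp {D,R}; 3:laimpian {R,D}; 4:mux {V,R}; 5:sapliar {D,R}; 6:traas {R}; 7:gritaant {R,D}.
There are 64 candidate sequences in total.
The sequences that satisfy every rule: V D D V R R R; V R D V D R R; V R D V R R R; V R D V R R D.
Count = 4.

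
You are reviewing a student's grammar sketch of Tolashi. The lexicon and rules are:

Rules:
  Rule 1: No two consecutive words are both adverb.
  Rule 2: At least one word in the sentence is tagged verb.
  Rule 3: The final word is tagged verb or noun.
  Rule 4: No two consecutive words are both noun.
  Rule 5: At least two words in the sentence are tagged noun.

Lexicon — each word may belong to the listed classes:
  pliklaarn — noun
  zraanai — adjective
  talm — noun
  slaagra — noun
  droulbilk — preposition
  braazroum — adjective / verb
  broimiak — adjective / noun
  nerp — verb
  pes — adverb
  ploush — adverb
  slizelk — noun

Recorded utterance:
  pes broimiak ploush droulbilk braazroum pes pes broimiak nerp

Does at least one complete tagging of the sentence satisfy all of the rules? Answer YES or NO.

NO

Candidates per position — 1:pes {adverb}; 2:broimiak {adjective,noun}; 3:ploush {adverb}; 4:droulbilk {preposition}; 5:braazroum {adjective,verb}; 6:pes {adverb}; 7:pes {adverb}; 8:broimiak {adjective,noun}; 9:nerp {verb}.
Rule 1 cannot be satisfied by any choice of tags from the lexicon.
So there is no consistent tagging.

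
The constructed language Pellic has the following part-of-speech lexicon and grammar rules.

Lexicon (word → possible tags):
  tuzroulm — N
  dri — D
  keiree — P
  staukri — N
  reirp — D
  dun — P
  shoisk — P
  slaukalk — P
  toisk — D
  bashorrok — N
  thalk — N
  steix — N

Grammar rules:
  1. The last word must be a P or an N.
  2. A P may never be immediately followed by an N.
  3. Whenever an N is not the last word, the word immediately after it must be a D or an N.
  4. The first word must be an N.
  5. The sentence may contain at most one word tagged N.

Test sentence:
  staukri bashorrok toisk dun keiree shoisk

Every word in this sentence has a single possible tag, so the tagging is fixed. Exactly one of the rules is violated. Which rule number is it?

Fixed tagging: N N D P P P.
Rule check: R1 ✓, R2 ✓, R3 ✓, R4 ✓, R5 ✗.
Only rule 5 fails.

5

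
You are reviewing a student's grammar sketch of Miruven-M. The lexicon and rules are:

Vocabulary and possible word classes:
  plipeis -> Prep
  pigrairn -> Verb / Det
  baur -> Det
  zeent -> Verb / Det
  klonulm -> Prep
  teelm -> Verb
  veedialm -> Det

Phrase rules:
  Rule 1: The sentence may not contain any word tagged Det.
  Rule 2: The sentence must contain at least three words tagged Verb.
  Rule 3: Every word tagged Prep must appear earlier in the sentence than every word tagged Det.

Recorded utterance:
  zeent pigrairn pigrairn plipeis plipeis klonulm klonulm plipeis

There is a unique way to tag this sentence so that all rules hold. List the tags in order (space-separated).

Candidates per position — 1:zeent {Verb,Det}; 2:pigrairn {Verb,Det}; 3:pigrairn {Verb,Det}; 4:plipeis {Prep}; 5:plipeis {Prep}; 6:klonulm {Prep}; 7:klonulm {Prep}; 8:plipeis {Prep}.
Position 1: Det is ruled out by rule 1; that leaves Verb.
Position 2: Det is ruled out by rule 1; that leaves Verb.
Position 3: Det is ruled out by rule 1; that leaves Verb.
So the tagging must be: Verb Verb Verb Prep Prep Prep Prep Prep.
Verifying each rule — rule 1 satisfied; rule 2 satisfied; rule 3 satisfied.

Verb Verb Verb Prep Prep Prep Prep Prep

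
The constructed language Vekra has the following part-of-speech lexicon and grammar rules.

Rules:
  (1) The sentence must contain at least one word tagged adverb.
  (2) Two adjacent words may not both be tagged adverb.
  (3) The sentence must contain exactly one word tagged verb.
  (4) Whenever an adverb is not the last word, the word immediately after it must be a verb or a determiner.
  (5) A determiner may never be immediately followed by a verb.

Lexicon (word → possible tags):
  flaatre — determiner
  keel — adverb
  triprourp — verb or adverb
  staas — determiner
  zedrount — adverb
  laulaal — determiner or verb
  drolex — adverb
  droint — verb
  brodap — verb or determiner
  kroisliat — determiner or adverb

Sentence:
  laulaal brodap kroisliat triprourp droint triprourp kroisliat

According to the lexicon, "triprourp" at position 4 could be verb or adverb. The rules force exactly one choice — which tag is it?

adverb

Candidates per position — 1:laulaal {determiner,verb}; 2:brodap {verb,determiner}; 3:kroisliat {determiner,adverb}; 4:triprourp {verb,adverb}; 5:droint {verb}; 6:triprourp {verb,adverb}; 7:kroisliat {determiner,adverb}.
Word 1 cannot be verb — rule 3 would then fail for every completion. It is determiner.
Word 2 cannot be verb — rule 3 would then fail for every completion. It is determiner.
Word 4 cannot be verb — rule 3 would then fail for every completion. It is adverb.
Word 6 cannot be verb — rule 3 would then fail for every completion. It is adverb.
Word 7 cannot be adverb — rule 2 would then fail for every completion. It is determiner.
Word 3 cannot be adverb — rule 2 would then fail for every completion. It is determiner.
So the tagging must be: determiner determiner determiner adverb verb adverb determiner.
Verifying each rule — rule 1 satisfied; rule 2 satisfied; rule 3 satisfied; rule 4 satisfied; rule 5 satisfied.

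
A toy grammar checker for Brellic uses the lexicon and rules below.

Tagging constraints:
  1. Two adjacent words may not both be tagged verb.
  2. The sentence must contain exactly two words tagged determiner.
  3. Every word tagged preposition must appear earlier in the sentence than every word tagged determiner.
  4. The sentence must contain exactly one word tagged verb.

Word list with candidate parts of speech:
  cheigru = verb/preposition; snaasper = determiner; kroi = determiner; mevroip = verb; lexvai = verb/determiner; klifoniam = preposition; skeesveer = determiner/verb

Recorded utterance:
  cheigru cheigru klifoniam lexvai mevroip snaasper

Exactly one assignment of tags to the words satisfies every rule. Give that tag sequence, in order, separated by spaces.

preposition preposition preposition determiner verb determiner

Candidates per position — 1:cheigru {verb,preposition}; 2:cheigru {verb,preposition}; 3:klifoniam {preposition}; 4:lexvai {verb,determiner}; 5:mevroip {verb}; 6:snaasper {determiner}.
At position 1, choosing verb makes rule 4 impossible to satisfy; hence preposition.
At position 2, choosing verb makes rule 4 impossible to satisfy; hence preposition.
At position 4, choosing verb makes rule 1 impossible to satisfy; hence determiner.
So the tagging must be: preposition preposition preposition determiner verb determiner.
Rule-by-rule: rule 1 ✓; rule 2 ✓; rule 3 ✓; rule 4 ✓.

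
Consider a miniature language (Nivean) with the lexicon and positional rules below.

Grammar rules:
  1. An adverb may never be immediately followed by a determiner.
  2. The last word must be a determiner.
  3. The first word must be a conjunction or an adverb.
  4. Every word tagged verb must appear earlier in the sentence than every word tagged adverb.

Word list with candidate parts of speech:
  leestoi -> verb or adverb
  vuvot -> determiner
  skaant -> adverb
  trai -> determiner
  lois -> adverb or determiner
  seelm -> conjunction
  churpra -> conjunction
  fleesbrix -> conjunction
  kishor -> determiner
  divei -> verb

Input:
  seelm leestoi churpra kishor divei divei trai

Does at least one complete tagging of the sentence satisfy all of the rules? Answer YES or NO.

Candidates per position — 1:seelm {conjunction}; 2:leestoi {verb,adverb}; 3:churpra {conjunction}; 4:kishor {determiner}; 5:divei {verb}; 6:divei {verb}; 7:trai {determiner}.
One satisfying assignment: conjunction verb conjunction determiner verb verb determiner.
Verifying each rule — rule 1 holds; rule 2 holds; rule 3 holds; rule 4 holds.

YES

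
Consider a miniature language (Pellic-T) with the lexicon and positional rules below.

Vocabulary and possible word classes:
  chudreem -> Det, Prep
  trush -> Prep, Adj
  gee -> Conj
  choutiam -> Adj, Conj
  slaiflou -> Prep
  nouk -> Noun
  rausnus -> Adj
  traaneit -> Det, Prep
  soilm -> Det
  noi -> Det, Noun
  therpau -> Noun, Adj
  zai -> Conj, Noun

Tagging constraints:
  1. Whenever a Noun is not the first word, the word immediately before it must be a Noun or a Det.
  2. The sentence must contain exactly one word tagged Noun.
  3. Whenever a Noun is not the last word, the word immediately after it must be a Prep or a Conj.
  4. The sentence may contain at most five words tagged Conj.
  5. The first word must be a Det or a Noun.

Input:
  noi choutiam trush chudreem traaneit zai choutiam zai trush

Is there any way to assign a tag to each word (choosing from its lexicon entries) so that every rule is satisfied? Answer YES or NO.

Candidates per position — 1:noi {Det,Noun}; 2:choutiam {Adj,Conj}; 3:trush {Prep,Adj}; 4:chudreem {Det,Prep}; 5:traaneit {Det,Prep}; 6:zai {Conj,Noun}; 7:choutiam {Adj,Conj}; 8:zai {Conj,Noun}; 9:trush {Prep,Adj}.
One satisfying assignment: Noun Conj Prep Det Det Conj Adj Conj Adj.
Checking: rule 1 satisfied; rule 2 satisfied; rule 3 satisfied; rule 4 satisfied; rule 5 satisfied.

YES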